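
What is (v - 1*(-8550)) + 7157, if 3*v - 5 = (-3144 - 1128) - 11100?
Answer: 31754/3 ≈ 10585.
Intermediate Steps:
v = -15367/3 (v = 5/3 + ((-3144 - 1128) - 11100)/3 = 5/3 + (-4272 - 11100)/3 = 5/3 + (⅓)*(-15372) = 5/3 - 5124 = -15367/3 ≈ -5122.3)
(v - 1*(-8550)) + 7157 = (-15367/3 - 1*(-8550)) + 7157 = (-15367/3 + 8550) + 7157 = 10283/3 + 7157 = 31754/3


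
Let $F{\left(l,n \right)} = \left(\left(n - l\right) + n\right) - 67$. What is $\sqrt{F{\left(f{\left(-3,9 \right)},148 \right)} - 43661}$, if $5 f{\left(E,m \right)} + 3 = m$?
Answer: $\frac{i \sqrt{1085830}}{5} \approx 208.41 i$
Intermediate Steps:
$f{\left(E,m \right)} = - \frac{3}{5} + \frac{m}{5}$
$F{\left(l,n \right)} = -67 - l + 2 n$ ($F{\left(l,n \right)} = \left(- l + 2 n\right) - 67 = -67 - l + 2 n$)
$\sqrt{F{\left(f{\left(-3,9 \right)},148 \right)} - 43661} = \sqrt{\left(-67 - \left(- \frac{3}{5} + \frac{1}{5} \cdot 9\right) + 2 \cdot 148\right) - 43661} = \sqrt{\left(-67 - \left(- \frac{3}{5} + \frac{9}{5}\right) + 296\right) - 43661} = \sqrt{\left(-67 - \frac{6}{5} + 296\right) - 43661} = \sqrt{\frac{1139}{5} - 43661} = \sqrt{- \frac{217166}{5}} = \frac{i \sqrt{1085830}}{5}$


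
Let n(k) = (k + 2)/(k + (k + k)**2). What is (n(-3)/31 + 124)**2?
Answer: 16091176201/1046529 ≈ 15376.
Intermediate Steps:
n(k) = (2 + k)/(k + 4*k**2) (n(k) = (2 + k)/(k + (2*k)**2) = (2 + k)/(k + 4*k**2))
(n(-3)/31 + 124)**2 = (((2 - 3)/((-3)*(1 + 4*(-3))))/31 + 124)**2 = (-1/3*(-1)/(1 - 12)*(1/31) + 124)**2 = (-1/3*(-1)/(-11)*(1/31) + 124)**2 = (-1/3*(-1/11)*(-1)*(1/31) + 124)**2 = (-1/33*1/31 + 124)**2 = (-1/1023 + 124)**2 = (126851/1023)**2 = 16091176201/1046529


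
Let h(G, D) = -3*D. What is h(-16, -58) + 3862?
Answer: 4036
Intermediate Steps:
h(-16, -58) + 3862 = -3*(-58) + 3862 = 174 + 3862 = 4036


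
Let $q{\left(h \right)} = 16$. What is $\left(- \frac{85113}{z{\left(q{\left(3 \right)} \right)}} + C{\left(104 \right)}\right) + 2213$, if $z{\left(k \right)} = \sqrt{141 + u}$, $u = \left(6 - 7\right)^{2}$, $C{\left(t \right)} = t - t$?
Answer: $2213 - \frac{85113 \sqrt{142}}{142} \approx -4929.5$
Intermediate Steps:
$C{\left(t \right)} = 0$
$u = 1$ ($u = \left(-1\right)^{2} = 1$)
$z{\left(k \right)} = \sqrt{142}$ ($z{\left(k \right)} = \sqrt{141 + 1} = \sqrt{142}$)
$\left(- \frac{85113}{z{\left(q{\left(3 \right)} \right)}} + C{\left(104 \right)}\right) + 2213 = \left(- \frac{85113}{\sqrt{142}} + 0\right) + 2213 = \left(- 85113 \frac{\sqrt{142}}{142} + 0\right) + 2213 = \left(- \frac{85113 \sqrt{142}}{142} + 0\right) + 2213 = - \frac{85113 \sqrt{142}}{142} + 2213 = 2213 - \frac{85113 \sqrt{142}}{142}$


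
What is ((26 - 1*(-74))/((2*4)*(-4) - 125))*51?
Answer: -5100/157 ≈ -32.484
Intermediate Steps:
((26 - 1*(-74))/((2*4)*(-4) - 125))*51 = ((26 + 74)/(8*(-4) - 125))*51 = (100/(-32 - 125))*51 = (100/(-157))*51 = (100*(-1/157))*51 = -100/157*51 = -5100/157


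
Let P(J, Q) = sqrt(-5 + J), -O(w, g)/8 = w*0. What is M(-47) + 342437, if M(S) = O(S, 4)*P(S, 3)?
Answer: 342437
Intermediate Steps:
O(w, g) = 0 (O(w, g) = -8*w*0 = -8*0 = 0)
M(S) = 0 (M(S) = 0*sqrt(-5 + S) = 0)
M(-47) + 342437 = 0 + 342437 = 342437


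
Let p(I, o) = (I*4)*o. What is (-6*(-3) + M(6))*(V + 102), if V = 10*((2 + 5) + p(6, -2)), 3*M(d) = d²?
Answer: -9240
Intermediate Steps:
p(I, o) = 4*I*o (p(I, o) = (4*I)*o = 4*I*o)
M(d) = d²/3
V = -410 (V = 10*((2 + 5) + 4*6*(-2)) = 10*(7 - 48) = 10*(-41) = -410)
(-6*(-3) + M(6))*(V + 102) = (-6*(-3) + (⅓)*6²)*(-410 + 102) = (18 + (⅓)*36)*(-308) = (18 + 12)*(-308) = 30*(-308) = -9240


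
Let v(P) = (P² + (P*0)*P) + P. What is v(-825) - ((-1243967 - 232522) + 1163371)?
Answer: 992918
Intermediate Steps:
v(P) = P + P² (v(P) = (P² + 0*P) + P = (P² + 0) + P = P² + P = P + P²)
v(-825) - ((-1243967 - 232522) + 1163371) = -825*(1 - 825) - ((-1243967 - 232522) + 1163371) = -825*(-824) - (-1476489 + 1163371) = 679800 - 1*(-313118) = 679800 + 313118 = 992918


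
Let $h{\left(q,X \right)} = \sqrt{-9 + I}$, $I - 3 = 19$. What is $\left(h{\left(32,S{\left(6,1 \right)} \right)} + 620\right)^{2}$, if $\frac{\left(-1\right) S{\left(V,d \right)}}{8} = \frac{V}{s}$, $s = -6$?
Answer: $\left(620 + \sqrt{13}\right)^{2} \approx 3.8888 \cdot 10^{5}$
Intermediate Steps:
$I = 22$ ($I = 3 + 19 = 22$)
$S{\left(V,d \right)} = \frac{4 V}{3}$ ($S{\left(V,d \right)} = - 8 \frac{V}{-6} = - 8 V \left(- \frac{1}{6}\right) = - 8 \left(- \frac{V}{6}\right) = \frac{4 V}{3}$)
$h{\left(q,X \right)} = \sqrt{13}$ ($h{\left(q,X \right)} = \sqrt{-9 + 22} = \sqrt{13}$)
$\left(h{\left(32,S{\left(6,1 \right)} \right)} + 620\right)^{2} = \left(\sqrt{13} + 620\right)^{2} = \left(620 + \sqrt{13}\right)^{2}$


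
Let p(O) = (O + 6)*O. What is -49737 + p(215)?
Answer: -2222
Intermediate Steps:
p(O) = O*(6 + O) (p(O) = (6 + O)*O = O*(6 + O))
-49737 + p(215) = -49737 + 215*(6 + 215) = -49737 + 215*221 = -49737 + 47515 = -2222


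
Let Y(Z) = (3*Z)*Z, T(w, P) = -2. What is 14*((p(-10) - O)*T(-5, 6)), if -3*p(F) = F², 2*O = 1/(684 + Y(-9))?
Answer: 865214/927 ≈ 933.35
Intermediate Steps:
Y(Z) = 3*Z²
O = 1/1854 (O = 1/(2*(684 + 3*(-9)²)) = 1/(2*(684 + 3*81)) = 1/(2*(684 + 243)) = (½)/927 = (½)*(1/927) = 1/1854 ≈ 0.00053937)
p(F) = -F²/3
14*((p(-10) - O)*T(-5, 6)) = 14*((-⅓*(-10)² - 1*1/1854)*(-2)) = 14*((-⅓*100 - 1/1854)*(-2)) = 14*((-100/3 - 1/1854)*(-2)) = 14*(-61801/1854*(-2)) = 14*(61801/927) = 865214/927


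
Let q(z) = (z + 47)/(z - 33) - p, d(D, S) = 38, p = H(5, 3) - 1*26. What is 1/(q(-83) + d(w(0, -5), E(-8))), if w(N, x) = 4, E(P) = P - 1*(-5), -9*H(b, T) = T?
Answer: 87/5624 ≈ 0.015469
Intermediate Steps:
H(b, T) = -T/9
E(P) = 5 + P (E(P) = P + 5 = 5 + P)
p = -79/3 (p = -1/9*3 - 1*26 = -1/3 - 26 = -79/3 ≈ -26.333)
q(z) = 79/3 + (47 + z)/(-33 + z) (q(z) = (z + 47)/(z - 33) - 1*(-79/3) = (47 + z)/(-33 + z) + 79/3 = 79/3 + (47 + z)/(-33 + z))
1/(q(-83) + d(w(0, -5), E(-8))) = 1/(2*(-1233 + 41*(-83))/(3*(-33 - 83)) + 38) = 1/((2/3)*(-1233 - 3403)/(-116) + 38) = 1/((2/3)*(-1/116)*(-4636) + 38) = 1/(2318/87 + 38) = 1/(5624/87) = 87/5624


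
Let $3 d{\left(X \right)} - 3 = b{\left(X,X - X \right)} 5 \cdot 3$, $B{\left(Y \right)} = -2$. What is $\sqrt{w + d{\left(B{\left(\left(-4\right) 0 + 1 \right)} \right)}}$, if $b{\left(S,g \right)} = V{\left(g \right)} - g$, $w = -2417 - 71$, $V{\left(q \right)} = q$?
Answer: $i \sqrt{2487} \approx 49.87 i$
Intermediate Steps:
$w = -2488$
$b{\left(S,g \right)} = 0$ ($b{\left(S,g \right)} = g - g = 0$)
$d{\left(X \right)} = 1$ ($d{\left(X \right)} = 1 + \frac{0 \cdot 5 \cdot 3}{3} = 1 + \frac{0 \cdot 3}{3} = 1 + \frac{1}{3} \cdot 0 = 1 + 0 = 1$)
$\sqrt{w + d{\left(B{\left(\left(-4\right) 0 + 1 \right)} \right)}} = \sqrt{-2488 + 1} = \sqrt{-2487} = i \sqrt{2487}$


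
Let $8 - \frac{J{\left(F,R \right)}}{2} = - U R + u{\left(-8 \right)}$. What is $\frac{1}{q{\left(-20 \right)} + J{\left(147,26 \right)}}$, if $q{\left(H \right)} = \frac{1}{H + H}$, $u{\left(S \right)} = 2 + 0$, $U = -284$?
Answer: $- \frac{40}{590241} \approx -6.7769 \cdot 10^{-5}$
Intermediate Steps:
$u{\left(S \right)} = 2$
$J{\left(F,R \right)} = 12 - 568 R$ ($J{\left(F,R \right)} = 16 - 2 \left(\left(-1\right) \left(-284\right) R + 2\right) = 16 - 2 \left(284 R + 2\right) = 16 - 2 \left(2 + 284 R\right) = 16 - \left(4 + 568 R\right) = 12 - 568 R$)
$q{\left(H \right)} = \frac{1}{2 H}$
$\frac{1}{q{\left(-20 \right)} + J{\left(147,26 \right)}} = \frac{1}{\frac{1}{2 \left(-20\right)} + \left(12 - 14768\right)} = \frac{1}{\frac{1}{2} \left(- \frac{1}{20}\right) + \left(12 - 14768\right)} = \frac{1}{- \frac{1}{40} - 14756} = \frac{1}{- \frac{590241}{40}} = - \frac{40}{590241}$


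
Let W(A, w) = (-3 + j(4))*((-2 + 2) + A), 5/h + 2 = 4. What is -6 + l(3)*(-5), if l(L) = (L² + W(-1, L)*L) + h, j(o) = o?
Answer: -97/2 ≈ -48.500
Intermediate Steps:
h = 5/2 (h = 5/(-2 + 4) = 5/2 ≈ 2.5000)
W(A, w) = A (W(A, w) = (-3 + 4)*((-2 + 2) + A) = 1*(0 + A) = 1*A = A)
l(L) = 5/2 + L² - L (l(L) = (L² - L) + 5/2 = 5/2 + L² - L)
-6 + l(3)*(-5) = -6 + (5/2 + 3² - 1*3)*(-5) = -6 + (5/2 + 9 - 3)*(-5) = -6 + (17/2)*(-5) = -6 - 85/2 = -97/2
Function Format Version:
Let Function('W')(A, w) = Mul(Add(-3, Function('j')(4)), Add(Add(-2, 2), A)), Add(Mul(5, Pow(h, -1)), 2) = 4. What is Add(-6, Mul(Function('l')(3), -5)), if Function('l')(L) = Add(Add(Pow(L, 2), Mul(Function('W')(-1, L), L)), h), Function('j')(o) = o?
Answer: Rational(-97, 2) ≈ -48.500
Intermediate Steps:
h = Rational(5, 2) (h = Mul(5, Pow(Add(-2, 4), -1)) = Mul(5, Pow(2, -1)) = Mul(5, Rational(1, 2)) = Rational(5, 2) ≈ 2.5000)
Function('W')(A, w) = A (Function('W')(A, w) = Mul(Add(-3, 4), Add(Add(-2, 2), A)) = Mul(1, Add(0, A)) = Mul(1, A) = A)
Function('l')(L) = Add(Rational(5, 2), Pow(L, 2), Mul(-1, L)) (Function('l')(L) = Add(Add(Pow(L, 2), Mul(-1, L)), Rational(5, 2)) = Add(Rational(5, 2), Pow(L, 2), Mul(-1, L)))
Add(-6, Mul(Function('l')(3), -5)) = Add(-6, Mul(Add(Rational(5, 2), Pow(3, 2), Mul(-1, 3)), -5)) = Add(-6, Mul(Add(Rational(5, 2), 9, -3), -5)) = Add(-6, Mul(Rational(17, 2), -5)) = Add(-6, Rational(-85, 2)) = Rational(-97, 2)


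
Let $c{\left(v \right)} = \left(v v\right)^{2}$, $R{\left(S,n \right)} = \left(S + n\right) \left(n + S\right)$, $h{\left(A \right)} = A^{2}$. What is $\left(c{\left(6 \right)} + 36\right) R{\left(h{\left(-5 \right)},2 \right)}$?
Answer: $971028$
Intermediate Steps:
$R{\left(S,n \right)} = \left(S + n\right)^{2}$ ($R{\left(S,n \right)} = \left(S + n\right) \left(S + n\right) = \left(S + n\right)^{2}$)
$c{\left(v \right)} = v^{4}$ ($c{\left(v \right)} = \left(v^{2}\right)^{2} = v^{4}$)
$\left(c{\left(6 \right)} + 36\right) R{\left(h{\left(-5 \right)},2 \right)} = \left(6^{4} + 36\right) \left(\left(-5\right)^{2} + 2\right)^{2} = \left(1296 + 36\right) \left(25 + 2\right)^{2} = 1332 \cdot 27^{2} = 1332 \cdot 729 = 971028$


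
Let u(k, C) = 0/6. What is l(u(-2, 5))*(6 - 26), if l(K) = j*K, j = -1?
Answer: 0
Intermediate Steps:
u(k, C) = 0 (u(k, C) = 0*(⅙) = 0)
l(K) = -K
l(u(-2, 5))*(6 - 26) = (-1*0)*(6 - 26) = 0*(-20) = 0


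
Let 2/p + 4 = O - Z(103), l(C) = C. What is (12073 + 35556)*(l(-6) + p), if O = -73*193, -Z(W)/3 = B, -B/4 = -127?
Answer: -3591988664/12569 ≈ -2.8578e+5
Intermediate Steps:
B = 508 (B = -4*(-127) = 508)
Z(W) = -1524 (Z(W) = -3*508 = -1524)
O = -14089
p = -2/12569 (p = 2/(-4 + (-14089 - 1*(-1524))) = 2/(-4 + (-14089 + 1524)) = 2/(-4 - 12565) = 2/(-12569) = 2*(-1/12569) = -2/12569 ≈ -0.00015912)
(12073 + 35556)*(l(-6) + p) = (12073 + 35556)*(-6 - 2/12569) = 47629*(-75416/12569) = -3591988664/12569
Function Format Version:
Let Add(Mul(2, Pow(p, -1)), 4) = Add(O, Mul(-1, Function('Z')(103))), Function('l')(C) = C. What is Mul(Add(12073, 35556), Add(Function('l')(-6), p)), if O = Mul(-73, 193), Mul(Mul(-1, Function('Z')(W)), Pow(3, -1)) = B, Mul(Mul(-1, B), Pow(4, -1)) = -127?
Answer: Rational(-3591988664, 12569) ≈ -2.8578e+5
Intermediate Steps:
B = 508 (B = Mul(-4, -127) = 508)
Function('Z')(W) = -1524 (Function('Z')(W) = Mul(-3, 508) = -1524)
O = -14089
p = Rational(-2, 12569) (p = Mul(2, Pow(Add(-4, Add(-14089, Mul(-1, -1524))), -1)) = Mul(2, Pow(Add(-4, Add(-14089, 1524)), -1)) = Mul(2, Pow(Add(-4, -12565), -1)) = Mul(2, Pow(-12569, -1)) = Mul(2, Rational(-1, 12569)) = Rational(-2, 12569) ≈ -0.00015912)
Mul(Add(12073, 35556), Add(Function('l')(-6), p)) = Mul(Add(12073, 35556), Add(-6, Rational(-2, 12569))) = Mul(47629, Rational(-75416, 12569)) = Rational(-3591988664, 12569)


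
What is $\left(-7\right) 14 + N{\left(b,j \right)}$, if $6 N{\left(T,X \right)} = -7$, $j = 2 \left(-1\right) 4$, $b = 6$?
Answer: $- \frac{595}{6} \approx -99.167$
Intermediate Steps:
$j = -8$ ($j = \left(-2\right) 4 = -8$)
$N{\left(T,X \right)} = - \frac{7}{6}$ ($N{\left(T,X \right)} = \frac{1}{6} \left(-7\right) = - \frac{7}{6}$)
$\left(-7\right) 14 + N{\left(b,j \right)} = \left(-7\right) 14 - \frac{7}{6} = -98 - \frac{7}{6} = - \frac{595}{6}$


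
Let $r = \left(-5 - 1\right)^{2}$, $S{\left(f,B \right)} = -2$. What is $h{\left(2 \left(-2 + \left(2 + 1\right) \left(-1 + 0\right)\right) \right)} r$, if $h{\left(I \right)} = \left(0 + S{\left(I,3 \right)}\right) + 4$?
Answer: $72$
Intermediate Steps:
$r = 36$ ($r = \left(-6\right)^{2} = 36$)
$h{\left(I \right)} = 2$ ($h{\left(I \right)} = \left(0 - 2\right) + 4 = -2 + 4 = 2$)
$h{\left(2 \left(-2 + \left(2 + 1\right) \left(-1 + 0\right)\right) \right)} r = 2 \cdot 36 = 72$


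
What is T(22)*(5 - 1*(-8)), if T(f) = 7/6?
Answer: 91/6 ≈ 15.167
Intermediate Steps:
T(f) = 7/6 (T(f) = 7*(1/6) = 7/6)
T(22)*(5 - 1*(-8)) = 7*(5 - 1*(-8))/6 = 7*(5 + 8)/6 = (7/6)*13 = 91/6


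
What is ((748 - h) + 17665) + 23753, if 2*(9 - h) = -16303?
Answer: 68011/2 ≈ 34006.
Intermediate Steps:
h = 16321/2 (h = 9 - ½*(-16303) = 9 + 16303/2 = 16321/2 ≈ 8160.5)
((748 - h) + 17665) + 23753 = ((748 - 1*16321/2) + 17665) + 23753 = ((748 - 16321/2) + 17665) + 23753 = (-14825/2 + 17665) + 23753 = 20505/2 + 23753 = 68011/2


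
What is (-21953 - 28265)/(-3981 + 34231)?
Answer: -25109/15125 ≈ -1.6601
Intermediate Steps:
(-21953 - 28265)/(-3981 + 34231) = -50218/30250 = -50218*1/30250 = -25109/15125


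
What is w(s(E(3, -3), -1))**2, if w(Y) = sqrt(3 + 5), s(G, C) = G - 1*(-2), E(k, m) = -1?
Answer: 8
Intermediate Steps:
s(G, C) = 2 + G (s(G, C) = G + 2 = 2 + G)
w(Y) = 2*sqrt(2) (w(Y) = sqrt(8) = 2*sqrt(2))
w(s(E(3, -3), -1))**2 = (2*sqrt(2))**2 = 8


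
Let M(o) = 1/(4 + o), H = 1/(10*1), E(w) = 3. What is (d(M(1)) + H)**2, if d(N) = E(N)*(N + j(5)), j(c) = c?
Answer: 24649/100 ≈ 246.49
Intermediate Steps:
H = 1/10 ≈ 0.10000
d(N) = 15 + 3*N (d(N) = 3*(N + 5) = 3*(5 + N) = 15 + 3*N)
(d(M(1)) + H)**2 = ((15 + 3/(4 + 1)) + 1/10)**2 = ((15 + 3/5) + 1/10)**2 = (78/5 + 1/10)**2 = (157/10)**2 = 24649/100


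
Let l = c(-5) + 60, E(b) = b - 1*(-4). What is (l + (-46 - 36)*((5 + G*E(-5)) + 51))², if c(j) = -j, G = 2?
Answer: 19035769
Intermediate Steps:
E(b) = 4 + b (E(b) = b + 4 = 4 + b)
l = 65 (l = -1*(-5) + 60 = 5 + 60 = 65)
(l + (-46 - 36)*((5 + G*E(-5)) + 51))² = (65 + (-46 - 36)*((5 + 2*(4 - 5)) + 51))² = (65 - 82*((5 + 2*(-1)) + 51))² = (65 - 82*((5 - 2) + 51))² = (65 - 82*(3 + 51))² = (65 - 82*54)² = (65 - 4428)² = (-4363)² = 19035769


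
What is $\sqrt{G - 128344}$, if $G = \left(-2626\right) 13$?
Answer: $i \sqrt{162482} \approx 403.09 i$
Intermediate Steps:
$G = -34138$
$\sqrt{G - 128344} = \sqrt{-34138 - 128344} = \sqrt{-162482} = i \sqrt{162482}$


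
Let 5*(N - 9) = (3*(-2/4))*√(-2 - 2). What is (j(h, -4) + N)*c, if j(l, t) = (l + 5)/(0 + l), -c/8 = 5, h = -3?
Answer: -1000/3 + 24*I ≈ -333.33 + 24.0*I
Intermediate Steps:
c = -40 (c = -8*5 = -40)
j(l, t) = (5 + l)/l
N = 9 - 3*I/5 (N = 9 + ((3*(-2/4))*√(-2 - 2))/5 = 9 + ((3*(-2*¼))*√(-4))/5 = 9 + ((3*(-½))*(2*I))/5 = 9 + (-3*I)/5 = 9 - 3*I/5 ≈ 9.0 - 0.6*I)
(j(h, -4) + N)*c = ((5 - 3)/(-3) + (9 - 3*I/5))*(-40) = (-⅓*2 + (9 - 3*I/5))*(-40) = (-⅔ + (9 - 3*I/5))*(-40) = (25/3 - 3*I/5)*(-40) = -1000/3 + 24*I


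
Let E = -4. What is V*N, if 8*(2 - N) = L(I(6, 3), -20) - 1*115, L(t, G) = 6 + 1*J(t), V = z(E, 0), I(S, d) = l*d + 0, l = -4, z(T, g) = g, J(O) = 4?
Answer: 0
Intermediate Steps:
I(S, d) = -4*d (I(S, d) = -4*d + 0 = -4*d)
V = 0
L(t, G) = 10 (L(t, G) = 6 + 1*4 = 6 + 4 = 10)
N = 121/8 (N = 2 - (10 - 1*115)/8 = 2 - (10 - 115)/8 = 2 - ⅛*(-105) = 2 + 105/8 = 121/8 ≈ 15.125)
V*N = 0*(121/8) = 0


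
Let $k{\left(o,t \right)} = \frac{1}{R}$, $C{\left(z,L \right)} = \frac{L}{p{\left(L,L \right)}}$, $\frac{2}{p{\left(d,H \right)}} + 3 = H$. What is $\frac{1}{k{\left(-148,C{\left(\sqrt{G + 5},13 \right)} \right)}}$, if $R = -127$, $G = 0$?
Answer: $-127$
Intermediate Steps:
$p{\left(d,H \right)} = \frac{2}{-3 + H}$
$C{\left(z,L \right)} = L \left(- \frac{3}{2} + \frac{L}{2}\right)$ ($C{\left(z,L \right)} = \frac{L}{2 \frac{1}{-3 + L}} = L \left(- \frac{3}{2} + \frac{L}{2}\right)$)
$k{\left(o,t \right)} = - \frac{1}{127}$ ($k{\left(o,t \right)} = \frac{1}{-127} = - \frac{1}{127}$)
$\frac{1}{k{\left(-148,C{\left(\sqrt{G + 5},13 \right)} \right)}} = \frac{1}{- \frac{1}{127}} = -127$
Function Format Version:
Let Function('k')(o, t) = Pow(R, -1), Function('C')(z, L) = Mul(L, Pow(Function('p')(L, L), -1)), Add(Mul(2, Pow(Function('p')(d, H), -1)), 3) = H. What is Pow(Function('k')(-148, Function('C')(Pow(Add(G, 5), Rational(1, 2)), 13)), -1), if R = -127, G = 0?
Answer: -127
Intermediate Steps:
Function('p')(d, H) = Mul(2, Pow(Add(-3, H), -1))
Function('C')(z, L) = Mul(L, Add(Rational(-3, 2), Mul(Rational(1, 2), L))) (Function('C')(z, L) = Mul(L, Pow(Mul(2, Pow(Add(-3, L), -1)), -1)) = Mul(L, Add(Rational(-3, 2), Mul(Rational(1, 2), L))))
Function('k')(o, t) = Rational(-1, 127) (Function('k')(o, t) = Pow(-127, -1) = Rational(-1, 127))
Pow(Function('k')(-148, Function('C')(Pow(Add(G, 5), Rational(1, 2)), 13)), -1) = Pow(Rational(-1, 127), -1) = -127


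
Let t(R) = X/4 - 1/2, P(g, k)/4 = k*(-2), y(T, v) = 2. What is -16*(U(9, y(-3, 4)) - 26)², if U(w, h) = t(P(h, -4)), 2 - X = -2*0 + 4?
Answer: -11664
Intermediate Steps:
X = -2 (X = 2 - (-2*0 + 4) = 2 - (0 + 4) = 2 - 1*4 = 2 - 4 = -2)
P(g, k) = -8*k (P(g, k) = 4*(k*(-2)) = 4*(-2*k) = -8*k)
t(R) = -1 (t(R) = -2/4 - 1/2 = -2*¼ - 1*½ = -½ - ½ = -1)
U(w, h) = -1
-16*(U(9, y(-3, 4)) - 26)² = -16*(-1 - 26)² = -16*(-27)² = -16*729 = -11664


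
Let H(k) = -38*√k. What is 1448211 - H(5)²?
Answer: 1440991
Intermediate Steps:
1448211 - H(5)² = 1448211 - (-38*√5)² = 1448211 - 1*7220 = 1448211 - 7220 = 1440991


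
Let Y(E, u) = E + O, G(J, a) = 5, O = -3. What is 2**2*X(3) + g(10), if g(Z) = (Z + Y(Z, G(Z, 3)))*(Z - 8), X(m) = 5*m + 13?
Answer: 146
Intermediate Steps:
X(m) = 13 + 5*m
Y(E, u) = -3 + E (Y(E, u) = E - 3 = -3 + E)
g(Z) = (-8 + Z)*(-3 + 2*Z) (g(Z) = (Z + (-3 + Z))*(Z - 8) = (-3 + 2*Z)*(-8 + Z) = (-8 + Z)*(-3 + 2*Z))
2**2*X(3) + g(10) = 2**2*(13 + 5*3) + (24 - 19*10 + 2*10**2) = 4*(13 + 15) + (24 - 190 + 2*100) = 4*28 + (24 - 190 + 200) = 112 + 34 = 146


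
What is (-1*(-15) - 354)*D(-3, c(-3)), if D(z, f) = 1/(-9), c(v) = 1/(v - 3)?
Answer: 113/3 ≈ 37.667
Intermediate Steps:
c(v) = 1/(-3 + v)
D(z, f) = -⅑
(-1*(-15) - 354)*D(-3, c(-3)) = (-1*(-15) - 354)*(-⅑) = (15 - 354)*(-⅑) = -339*(-⅑) = 113/3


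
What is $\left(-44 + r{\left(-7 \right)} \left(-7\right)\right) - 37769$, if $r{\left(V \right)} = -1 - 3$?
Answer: $-37785$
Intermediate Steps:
$r{\left(V \right)} = -4$
$\left(-44 + r{\left(-7 \right)} \left(-7\right)\right) - 37769 = \left(-44 - -28\right) - 37769 = \left(-44 + 28\right) - 37769 = -16 - 37769 = -37785$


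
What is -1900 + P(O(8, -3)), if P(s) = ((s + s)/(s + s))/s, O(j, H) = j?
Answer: -15199/8 ≈ -1899.9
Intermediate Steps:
P(s) = 1/s (P(s) = ((2*s)/((2*s)))/s = ((2*s)*(1/(2*s)))/s = 1/s)
-1900 + P(O(8, -3)) = -1900 + 1/8 = -1900 + ⅛ = -15199/8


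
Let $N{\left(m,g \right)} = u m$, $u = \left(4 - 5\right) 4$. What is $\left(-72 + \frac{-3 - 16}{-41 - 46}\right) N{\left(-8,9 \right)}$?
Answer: $- \frac{199840}{87} \approx -2297.0$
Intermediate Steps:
$u = -4$ ($u = \left(-1\right) 4 = -4$)
$N{\left(m,g \right)} = - 4 m$
$\left(-72 + \frac{-3 - 16}{-41 - 46}\right) N{\left(-8,9 \right)} = \left(-72 + \frac{-3 - 16}{-41 - 46}\right) \left(\left(-4\right) \left(-8\right)\right) = \left(-72 + \frac{-3 - 16}{-87}\right) 32 = \left(-72 - - \frac{19}{87}\right) 32 = \left(-72 + \frac{19}{87}\right) 32 = \left(- \frac{6245}{87}\right) 32 = - \frac{199840}{87}$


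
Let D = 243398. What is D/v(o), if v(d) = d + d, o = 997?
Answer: 121699/997 ≈ 122.07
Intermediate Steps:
v(d) = 2*d
D/v(o) = 243398/((2*997)) = 243398/1994 = 243398*(1/1994) = 121699/997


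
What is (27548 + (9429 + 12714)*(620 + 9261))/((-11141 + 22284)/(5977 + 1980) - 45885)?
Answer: -1741170879167/365095802 ≈ -4769.1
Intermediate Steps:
(27548 + (9429 + 12714)*(620 + 9261))/((-11141 + 22284)/(5977 + 1980) - 45885) = (27548 + 22143*9881)/(11143/7957 - 45885) = (27548 + 218794983)/(11143*(1/7957) - 45885) = 218822531/(11143/7957 - 45885) = 218822531/(-365095802/7957) = 218822531*(-7957/365095802) = -1741170879167/365095802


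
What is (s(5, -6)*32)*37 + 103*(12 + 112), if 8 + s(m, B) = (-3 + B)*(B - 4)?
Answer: 109860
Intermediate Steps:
s(m, B) = -8 + (-4 + B)*(-3 + B) (s(m, B) = -8 + (-3 + B)*(B - 4) = -8 + (-3 + B)*(-4 + B) = -8 + (-4 + B)*(-3 + B))
(s(5, -6)*32)*37 + 103*(12 + 112) = ((4 + (-6)**2 - 7*(-6))*32)*37 + 103*(12 + 112) = ((4 + 36 + 42)*32)*37 + 103*124 = (82*32)*37 + 12772 = 2624*37 + 12772 = 97088 + 12772 = 109860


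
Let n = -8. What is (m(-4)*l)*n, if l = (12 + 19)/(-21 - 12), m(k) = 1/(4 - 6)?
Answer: -124/33 ≈ -3.7576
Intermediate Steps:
m(k) = -1/2 (m(k) = 1/(-2) = -1/2)
l = -31/33 (l = 31/(-33) = 31*(-1/33) = -31/33 ≈ -0.93939)
(m(-4)*l)*n = -1/2*(-31/33)*(-8) = (31/66)*(-8) = -124/33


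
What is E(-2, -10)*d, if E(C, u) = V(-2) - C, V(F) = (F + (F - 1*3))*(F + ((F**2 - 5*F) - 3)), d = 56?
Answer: -3416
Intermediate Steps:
V(F) = (-3 + 2*F)*(-3 + F**2 - 4*F) (V(F) = (F + (F - 3))*(F + (-3 + F**2 - 5*F)) = (F + (-3 + F))*(-3 + F**2 - 4*F) = (-3 + 2*F)*(-3 + F**2 - 4*F))
E(C, u) = -63 - C (E(C, u) = (9 - 11*(-2)**2 + 2*(-2)**3 + 6*(-2)) - C = (9 - 11*4 + 2*(-8) - 12) - C = (9 - 44 - 16 - 12) - C = -63 - C)
E(-2, -10)*d = (-63 - 1*(-2))*56 = (-63 + 2)*56 = -61*56 = -3416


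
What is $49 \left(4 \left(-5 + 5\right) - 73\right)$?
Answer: $-3577$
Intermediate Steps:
$49 \left(4 \left(-5 + 5\right) - 73\right) = 49 \left(4 \cdot 0 - 73\right) = 49 \left(0 - 73\right) = 49 \left(-73\right) = -3577$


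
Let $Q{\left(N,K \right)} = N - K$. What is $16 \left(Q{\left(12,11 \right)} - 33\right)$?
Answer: $-512$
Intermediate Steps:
$16 \left(Q{\left(12,11 \right)} - 33\right) = 16 \left(\left(12 - 11\right) - 33\right) = 16 \left(1 - 33\right) = 16 \left(-32\right) = -512$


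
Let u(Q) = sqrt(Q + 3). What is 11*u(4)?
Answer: 11*sqrt(7) ≈ 29.103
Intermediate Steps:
u(Q) = sqrt(3 + Q)
11*u(4) = 11*sqrt(3 + 4) = 11*sqrt(7)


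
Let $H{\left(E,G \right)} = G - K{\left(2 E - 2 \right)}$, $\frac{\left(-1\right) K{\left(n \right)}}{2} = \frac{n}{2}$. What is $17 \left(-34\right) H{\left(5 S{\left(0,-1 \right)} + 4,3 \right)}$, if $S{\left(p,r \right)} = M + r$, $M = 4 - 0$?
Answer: $-22542$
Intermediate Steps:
$M = 4$ ($M = 4 + 0 = 4$)
$K{\left(n \right)} = - n$ ($K{\left(n \right)} = - 2 \frac{n}{2} = - n$)
$S{\left(p,r \right)} = 4 + r$
$H{\left(E,G \right)} = -2 + G + 2 E$ ($H{\left(E,G \right)} = G - - (2 E - 2) = G - - (-2 + 2 E) = G - \left(2 - 2 E\right) = G + \left(-2 + 2 E\right) = -2 + G + 2 E$)
$17 \left(-34\right) H{\left(5 S{\left(0,-1 \right)} + 4,3 \right)} = 17 \left(-34\right) \left(-2 + 3 + 2 \left(5 \left(4 - 1\right) + 4\right)\right) = - 578 \left(-2 + 3 + 2 \left(5 \cdot 3 + 4\right)\right) = - 578 \left(-2 + 3 + 2 \left(15 + 4\right)\right) = - 578 \left(-2 + 3 + 2 \cdot 19\right) = - 578 \left(-2 + 3 + 38\right) = \left(-578\right) 39 = -22542$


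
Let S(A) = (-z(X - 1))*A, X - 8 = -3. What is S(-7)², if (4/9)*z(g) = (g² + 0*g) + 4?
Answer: 99225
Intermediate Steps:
X = 5 (X = 8 - 3 = 5)
z(g) = 9 + 9*g²/4 (z(g) = 9*((g² + 0*g) + 4)/4 = 9*((g² + 0) + 4)/4 = 9*(g² + 4)/4 = 9*(4 + g²)/4 = 9 + 9*g²/4)
S(A) = -45*A (S(A) = (-(9 + 9*(5 - 1)²/4))*A = (-(9 + (9/4)*4²))*A = (-(9 + (9/4)*16))*A = (-(9 + 36))*A = (-1*45)*A = -45*A)
S(-7)² = (-45*(-7))² = 315² = 99225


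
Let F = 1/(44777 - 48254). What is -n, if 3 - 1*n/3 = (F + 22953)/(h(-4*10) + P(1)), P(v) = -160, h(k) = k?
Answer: -4094689/11590 ≈ -353.29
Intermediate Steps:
F = -1/3477 (F = 1/(-3477) = -1/3477 ≈ -0.00028760)
n = 4094689/11590 (n = 9 - 3*(-1/3477 + 22953)/(-4*10 - 160) = 9 - 79807580/(1159*(-40 - 160)) = 9 - 79807580/(1159*(-200)) = 9 - 79807580*(-1)/(1159*200) = 9 - 3*(-3990379/34770) = 9 + 3990379/11590 = 4094689/11590 ≈ 353.29)
-n = -1*4094689/11590 = -4094689/11590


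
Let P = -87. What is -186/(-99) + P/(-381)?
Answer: 8831/4191 ≈ 2.1071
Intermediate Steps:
-186/(-99) + P/(-381) = -186/(-99) - 87/(-381) = -186*(-1/99) - 87*(-1/381) = 62/33 + 29/127 = 8831/4191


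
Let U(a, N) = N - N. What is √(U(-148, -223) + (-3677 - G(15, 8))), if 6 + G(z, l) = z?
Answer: I*√3686 ≈ 60.712*I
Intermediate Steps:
G(z, l) = -6 + z
U(a, N) = 0
√(U(-148, -223) + (-3677 - G(15, 8))) = √(0 + (-3677 - (-6 + 15))) = √(0 + (-3677 - 1*9)) = √(0 + (-3677 - 9)) = √(0 - 3686) = √(-3686) = I*√3686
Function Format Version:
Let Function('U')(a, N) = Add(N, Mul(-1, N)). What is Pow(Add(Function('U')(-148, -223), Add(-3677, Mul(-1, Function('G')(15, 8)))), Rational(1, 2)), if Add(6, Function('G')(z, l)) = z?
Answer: Mul(I, Pow(3686, Rational(1, 2))) ≈ Mul(60.712, I)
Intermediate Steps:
Function('G')(z, l) = Add(-6, z)
Function('U')(a, N) = 0
Pow(Add(Function('U')(-148, -223), Add(-3677, Mul(-1, Function('G')(15, 8)))), Rational(1, 2)) = Pow(Add(0, Add(-3677, Mul(-1, Add(-6, 15)))), Rational(1, 2)) = Pow(Add(0, Add(-3677, Mul(-1, 9))), Rational(1, 2)) = Pow(Add(0, Add(-3677, -9)), Rational(1, 2)) = Pow(Add(0, -3686), Rational(1, 2)) = Pow(-3686, Rational(1, 2)) = Mul(I, Pow(3686, Rational(1, 2)))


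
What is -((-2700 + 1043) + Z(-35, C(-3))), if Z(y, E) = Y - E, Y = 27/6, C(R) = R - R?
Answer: 3305/2 ≈ 1652.5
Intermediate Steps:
C(R) = 0
Y = 9/2 (Y = 27*(⅙) = 9/2 ≈ 4.5000)
Z(y, E) = 9/2 - E
-((-2700 + 1043) + Z(-35, C(-3))) = -((-2700 + 1043) + (9/2 - 1*0)) = -(-1657 + (9/2 + 0)) = -(-1657 + 9/2) = -1*(-3305/2) = 3305/2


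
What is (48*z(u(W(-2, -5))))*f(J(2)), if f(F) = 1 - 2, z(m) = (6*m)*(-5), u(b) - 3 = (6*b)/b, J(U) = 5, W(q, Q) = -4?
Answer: 12960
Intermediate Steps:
u(b) = 9 (u(b) = 3 + (6*b)/b = 3 + 6 = 9)
z(m) = -30*m
f(F) = -1
(48*z(u(W(-2, -5))))*f(J(2)) = (48*(-30*9))*(-1) = (48*(-270))*(-1) = -12960*(-1) = 12960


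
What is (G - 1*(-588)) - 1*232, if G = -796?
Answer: -440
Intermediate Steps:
(G - 1*(-588)) - 1*232 = (-796 - 1*(-588)) - 1*232 = (-796 + 588) - 232 = -208 - 232 = -440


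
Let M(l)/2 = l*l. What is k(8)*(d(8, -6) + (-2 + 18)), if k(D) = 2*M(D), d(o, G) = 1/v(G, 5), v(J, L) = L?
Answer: 20736/5 ≈ 4147.2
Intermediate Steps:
M(l) = 2*l**2 (M(l) = 2*(l*l) = 2*l**2)
d(o, G) = 1/5
k(D) = 4*D**2 (k(D) = 2*(2*D**2) = 4*D**2)
k(8)*(d(8, -6) + (-2 + 18)) = (4*8**2)*(1/5 + (-2 + 18)) = (4*64)*(1/5 + 16) = 256*(81/5) = 20736/5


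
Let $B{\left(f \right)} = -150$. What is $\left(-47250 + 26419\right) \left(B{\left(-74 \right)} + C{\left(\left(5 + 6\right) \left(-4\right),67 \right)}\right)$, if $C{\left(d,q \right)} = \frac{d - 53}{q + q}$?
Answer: $\frac{420723707}{134} \approx 3.1397 \cdot 10^{6}$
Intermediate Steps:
$C{\left(d,q \right)} = \frac{-53 + d}{2 q}$
$\left(-47250 + 26419\right) \left(B{\left(-74 \right)} + C{\left(\left(5 + 6\right) \left(-4\right),67 \right)}\right) = \left(-47250 + 26419\right) \left(-150 + \frac{-53 + \left(5 + 6\right) \left(-4\right)}{2 \cdot 67}\right) = - 20831 \left(-150 + \frac{1}{2} \cdot \frac{1}{67} \left(-53 + 11 \left(-4\right)\right)\right) = - 20831 \left(-150 + \frac{1}{2} \cdot \frac{1}{67} \left(-53 - 44\right)\right) = - 20831 \left(-150 + \frac{1}{2} \cdot \frac{1}{67} \left(-97\right)\right) = - 20831 \left(-150 - \frac{97}{134}\right) = \left(-20831\right) \left(- \frac{20197}{134}\right) = \frac{420723707}{134}$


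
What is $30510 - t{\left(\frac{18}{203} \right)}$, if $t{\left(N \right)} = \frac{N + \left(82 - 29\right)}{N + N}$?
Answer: $\frac{1087583}{36} \approx 30211.0$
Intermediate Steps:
$t{\left(N \right)} = \frac{53 + N}{2 N}$ ($t{\left(N \right)} = \frac{N + 53}{2 N} = \left(53 + N\right) \frac{1}{2 N} = \frac{53 + N}{2 N}$)
$30510 - t{\left(\frac{18}{203} \right)} = 30510 - \frac{53 + \frac{18}{203}}{2 \cdot \frac{18}{203}} = 30510 - \frac{1}{2} \cdot \frac{203}{18} \cdot \frac{10777}{203} = 30510 - \frac{10777}{36} = \frac{1087583}{36}$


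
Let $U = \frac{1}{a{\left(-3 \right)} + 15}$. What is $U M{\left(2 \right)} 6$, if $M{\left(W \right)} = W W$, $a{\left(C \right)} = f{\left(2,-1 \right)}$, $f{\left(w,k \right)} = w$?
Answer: $\frac{24}{17} \approx 1.4118$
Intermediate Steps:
$a{\left(C \right)} = 2$
$M{\left(W \right)} = W^{2}$
$U = \frac{1}{17}$ ($U = \frac{1}{2 + 15} = \frac{1}{17} \approx 0.058824$)
$U M{\left(2 \right)} 6 = \frac{2^{2}}{17} \cdot 6 = \frac{1}{17} \cdot 4 \cdot 6 = \frac{4}{17} \cdot 6 = \frac{24}{17}$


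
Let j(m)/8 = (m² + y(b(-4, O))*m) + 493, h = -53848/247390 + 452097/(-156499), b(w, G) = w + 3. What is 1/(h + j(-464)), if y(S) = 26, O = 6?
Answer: 19358143805/31549842637671509 ≈ 6.1357e-7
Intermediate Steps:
b(w, G) = 3 + w
h = -60135717491/19358143805 (h = -53848*1/247390 + 452097*(-1/156499) = -26924/123695 - 452097/156499 = -60135717491/19358143805 ≈ -3.1065)
j(m) = 3944 + 8*m² + 208*m (j(m) = 8*((m² + 26*m) + 493) = 8*(493 + m² + 26*m) = 3944 + 8*m² + 208*m)
1/(h + j(-464)) = 1/(-60135717491/19358143805 + (3944 + 8*(-464)² + 208*(-464))) = 1/(-60135717491/19358143805 + (3944 + 8*215296 - 96512)) = 1/(-60135717491/19358143805 + (3944 + 1722368 - 96512)) = 1/(-60135717491/19358143805 + 1629800) = 1/(31549842637671509/19358143805) = 19358143805/31549842637671509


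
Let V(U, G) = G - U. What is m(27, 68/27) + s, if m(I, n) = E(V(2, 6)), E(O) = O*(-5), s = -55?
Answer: -75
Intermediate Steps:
E(O) = -5*O
m(I, n) = -20 (m(I, n) = -5*(6 - 1*2) = -5*(6 - 2) = -5*4 = -20)
m(27, 68/27) + s = -20 - 55 = -75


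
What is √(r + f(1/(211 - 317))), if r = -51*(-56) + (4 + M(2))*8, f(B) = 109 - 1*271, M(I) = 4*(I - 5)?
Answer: √2630 ≈ 51.284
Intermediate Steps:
M(I) = -20 + 4*I (M(I) = 4*(-5 + I) = -20 + 4*I)
f(B) = -162 (f(B) = 109 - 271 = -162)
r = 2792 (r = -51*(-56) + (4 + (-20 + 4*2))*8 = 2856 + (4 + (-20 + 8))*8 = 2856 + (4 - 12)*8 = 2856 - 8*8 = 2856 - 64 = 2792)
√(r + f(1/(211 - 317))) = √(2792 - 162) = √2630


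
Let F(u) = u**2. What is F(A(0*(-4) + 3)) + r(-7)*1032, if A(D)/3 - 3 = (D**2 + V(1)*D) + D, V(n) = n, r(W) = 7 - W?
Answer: 17364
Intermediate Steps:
A(D) = 9 + 3*D**2 + 6*D (A(D) = 9 + 3*((D**2 + 1*D) + D) = 9 + 3*((D**2 + D) + D) = 9 + 3*((D + D**2) + D) = 9 + 3*(D**2 + 2*D) = 9 + (3*D**2 + 6*D) = 9 + 3*D**2 + 6*D)
F(A(0*(-4) + 3)) + r(-7)*1032 = (9 + 3*(0*(-4) + 3)**2 + 6*(0*(-4) + 3))**2 + (7 - 1*(-7))*1032 = (9 + 3*(0 + 3)**2 + 6*(0 + 3))**2 + (7 + 7)*1032 = (9 + 3*3**2 + 6*3)**2 + 14*1032 = (9 + 3*9 + 18)**2 + 14448 = (9 + 27 + 18)**2 + 14448 = 54**2 + 14448 = 2916 + 14448 = 17364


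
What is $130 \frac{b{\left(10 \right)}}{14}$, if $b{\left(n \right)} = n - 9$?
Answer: $\frac{65}{7} \approx 9.2857$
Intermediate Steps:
$b{\left(n \right)} = -9 + n$
$130 \frac{b{\left(10 \right)}}{14} = 130 \frac{-9 + 10}{14} = 130 \cdot 1 \cdot \frac{1}{14} = 130 \cdot \frac{1}{14} = \frac{65}{7}$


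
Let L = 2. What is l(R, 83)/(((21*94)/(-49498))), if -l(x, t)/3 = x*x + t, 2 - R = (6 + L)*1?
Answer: 420733/47 ≈ 8951.8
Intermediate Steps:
R = -6 (R = 2 - (6 + 2) = 2 - 8 = -6)
l(x, t) = -3*t - 3*x² (l(x, t) = -3*(x*x + t) = -3*(x² + t) = -3*(t + x²) = -3*t - 3*x²)
l(R, 83)/(((21*94)/(-49498))) = (-3*83 - 3*(-6)²)/(((21*94)/(-49498))) = (-249 - 3*36)/((1974*(-1/49498))) = (-249 - 108)/(-987/24749) = -357*(-24749/987) = 420733/47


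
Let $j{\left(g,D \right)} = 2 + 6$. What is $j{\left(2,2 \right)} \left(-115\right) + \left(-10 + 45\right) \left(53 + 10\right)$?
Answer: $1285$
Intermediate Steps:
$j{\left(g,D \right)} = 8$
$j{\left(2,2 \right)} \left(-115\right) + \left(-10 + 45\right) \left(53 + 10\right) = 8 \left(-115\right) + \left(-10 + 45\right) \left(53 + 10\right) = -920 + 35 \cdot 63 = -920 + 2205 = 1285$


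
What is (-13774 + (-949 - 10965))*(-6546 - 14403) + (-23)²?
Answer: 538138441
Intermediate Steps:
(-13774 + (-949 - 10965))*(-6546 - 14403) + (-23)² = (-13774 - 11914)*(-20949) + 529 = -25688*(-20949) + 529 = 538137912 + 529 = 538138441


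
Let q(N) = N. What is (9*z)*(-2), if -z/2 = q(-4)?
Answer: -144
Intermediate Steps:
z = 8 (z = -2*(-4) = 8)
(9*z)*(-2) = (9*8)*(-2) = 72*(-2) = -144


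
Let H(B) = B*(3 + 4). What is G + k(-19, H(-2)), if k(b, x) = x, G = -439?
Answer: -453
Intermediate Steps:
H(B) = 7*B (H(B) = B*7 = 7*B)
G + k(-19, H(-2)) = -439 + 7*(-2) = -439 - 14 = -453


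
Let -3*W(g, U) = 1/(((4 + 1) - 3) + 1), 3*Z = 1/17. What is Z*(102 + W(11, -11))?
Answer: 917/459 ≈ 1.9978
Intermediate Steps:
Z = 1/51 (Z = (⅓)/17 = (⅓)*(1/17) = 1/51 ≈ 0.019608)
W(g, U) = -⅑ (W(g, U) = -1/(3*(((4 + 1) - 3) + 1)) = -1/(3*((5 - 3) + 1)) = -1/(3*(2 + 1)) = -⅓/3 = -⅓*⅓ = -⅑)
Z*(102 + W(11, -11)) = (102 - ⅑)/51 = (1/51)*(917/9) = 917/459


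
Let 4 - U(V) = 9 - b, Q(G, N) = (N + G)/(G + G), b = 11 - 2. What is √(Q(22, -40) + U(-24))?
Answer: √1738/22 ≈ 1.8950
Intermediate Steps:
b = 9
Q(G, N) = (G + N)/(2*G) (Q(G, N) = (G + N)/((2*G)) = (G + N)*(1/(2*G)) = (G + N)/(2*G))
U(V) = 4 (U(V) = 4 - (9 - 1*9) = 4 - (9 - 9) = 4 - 1*0 = 4 + 0 = 4)
√(Q(22, -40) + U(-24)) = √((½)*(22 - 40)/22 + 4) = √((½)*(1/22)*(-18) + 4) = √(-9/22 + 4) = √(79/22) = √1738/22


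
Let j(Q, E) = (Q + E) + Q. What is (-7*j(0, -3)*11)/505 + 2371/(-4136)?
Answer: -241939/2088680 ≈ -0.11583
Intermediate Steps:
j(Q, E) = E + 2*Q (j(Q, E) = (E + Q) + Q = E + 2*Q)
(-7*j(0, -3)*11)/505 + 2371/(-4136) = (-7*(-3 + 2*0)*11)/505 + 2371/(-4136) = (-7*(-3 + 0)*11)*(1/505) + 2371*(-1/4136) = (-7*(-3)*11)*(1/505) - 2371/4136 = (21*11)*(1/505) - 2371/4136 = 231*(1/505) - 2371/4136 = 231/505 - 2371/4136 = -241939/2088680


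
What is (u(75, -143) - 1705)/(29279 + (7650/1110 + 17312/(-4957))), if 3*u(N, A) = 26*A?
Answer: -1620051697/16111966806 ≈ -0.10055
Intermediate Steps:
u(N, A) = 26*A/3 (u(N, A) = (26*A)/3 = 26*A/3)
(u(75, -143) - 1705)/(29279 + (7650/1110 + 17312/(-4957))) = ((26/3)*(-143) - 1705)/(29279 + (7650/1110 + 17312/(-4957))) = (-3718/3 - 1705)/(29279 + (7650*(1/1110) + 17312*(-1/4957))) = -8833/(3*(29279 + (255/37 - 17312/4957))) = -8833/(3*(29279 + 623491/183409)) = -8833/(3*5370655602/183409) = -8833/3*183409/5370655602 = -1620051697/16111966806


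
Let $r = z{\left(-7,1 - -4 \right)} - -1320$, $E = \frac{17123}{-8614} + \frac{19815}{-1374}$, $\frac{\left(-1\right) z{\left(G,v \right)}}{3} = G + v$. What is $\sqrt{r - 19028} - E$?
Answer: $\frac{16184451}{986303} + i \sqrt{17702} \approx 16.409 + 133.05 i$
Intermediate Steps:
$z{\left(G,v \right)} = - 3 G - 3 v$ ($z{\left(G,v \right)} = - 3 \left(G + v\right) = - 3 G - 3 v$)
$E = - \frac{16184451}{986303}$ ($E = 17123 \left(- \frac{1}{8614}\right) + 19815 \left(- \frac{1}{1374}\right) = - \frac{17123}{8614} - \frac{6605}{458} = - \frac{16184451}{986303} \approx -16.409$)
$r = 1326$ ($r = \left(\left(-3\right) \left(-7\right) - 3 \left(1 - -4\right)\right) - -1320 = \left(21 - 3 \left(1 + 4\right)\right) + 1320 = \left(21 - 15\right) + 1320 = 6 + 1320 = 1326$)
$\sqrt{r - 19028} - E = \sqrt{1326 - 19028} - - \frac{16184451}{986303} = \sqrt{-17702} + \frac{16184451}{986303} = i \sqrt{17702} + \frac{16184451}{986303} = \frac{16184451}{986303} + i \sqrt{17702}$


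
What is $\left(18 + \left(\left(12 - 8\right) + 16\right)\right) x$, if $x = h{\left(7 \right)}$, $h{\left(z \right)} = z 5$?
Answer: $1330$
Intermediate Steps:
$h{\left(z \right)} = 5 z$
$x = 35$ ($x = 5 \cdot 7 = 35$)
$\left(18 + \left(\left(12 - 8\right) + 16\right)\right) x = \left(18 + \left(\left(12 - 8\right) + 16\right)\right) 35 = \left(18 + \left(4 + 16\right)\right) 35 = \left(18 + 20\right) 35 = 38 \cdot 35 = 1330$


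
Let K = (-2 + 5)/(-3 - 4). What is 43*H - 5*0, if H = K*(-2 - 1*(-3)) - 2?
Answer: -731/7 ≈ -104.43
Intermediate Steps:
K = -3/7 (K = 3/(-7) = 3*(-⅐) = -3/7 ≈ -0.42857)
H = -17/7 (H = -3*(-2 - 1*(-3))/7 - 2 = -3*(-2 + 3)/7 - 2 = -3/7*1 - 2 = -3/7 - 2 = -17/7 ≈ -2.4286)
43*H - 5*0 = 43*(-17/7) - 5*0 = -731/7 + 0 = -731/7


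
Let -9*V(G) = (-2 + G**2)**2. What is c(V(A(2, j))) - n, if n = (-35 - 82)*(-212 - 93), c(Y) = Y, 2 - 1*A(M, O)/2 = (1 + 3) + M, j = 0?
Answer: -325009/9 ≈ -36112.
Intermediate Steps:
A(M, O) = -4 - 2*M (A(M, O) = 4 - 2*((1 + 3) + M) = 4 - 2*(4 + M) = 4 + (-8 - 2*M) = -4 - 2*M)
V(G) = -(-2 + G**2)**2/9
n = 35685 (n = -117*(-305) = 35685)
c(V(A(2, j))) - n = -(-2 + (-4 - 2*2)**2)**2/9 - 1*35685 = -(-2 + (-4 - 4)**2)**2/9 - 35685 = -(-2 + (-8)**2)**2/9 - 35685 = -(-2 + 64)**2/9 - 35685 = -1/9*62**2 - 35685 = -1/9*3844 - 35685 = -3844/9 - 35685 = -325009/9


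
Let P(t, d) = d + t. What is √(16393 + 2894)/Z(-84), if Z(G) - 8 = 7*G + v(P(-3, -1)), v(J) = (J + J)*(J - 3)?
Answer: -3*√2143/524 ≈ -0.26503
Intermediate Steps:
v(J) = 2*J*(-3 + J) (v(J) = (2*J)*(-3 + J) = 2*J*(-3 + J))
Z(G) = 64 + 7*G (Z(G) = 8 + (7*G + 2*(-1 - 3)*(-3 + (-1 - 3))) = 8 + (7*G + 2*(-4)*(-3 - 4)) = 8 + (7*G + 2*(-4)*(-7)) = 8 + (7*G + 56) = 8 + (56 + 7*G) = 64 + 7*G)
√(16393 + 2894)/Z(-84) = √(16393 + 2894)/(64 + 7*(-84)) = √19287/(64 - 588) = (3*√2143)/(-524) = (3*√2143)*(-1/524) = -3*√2143/524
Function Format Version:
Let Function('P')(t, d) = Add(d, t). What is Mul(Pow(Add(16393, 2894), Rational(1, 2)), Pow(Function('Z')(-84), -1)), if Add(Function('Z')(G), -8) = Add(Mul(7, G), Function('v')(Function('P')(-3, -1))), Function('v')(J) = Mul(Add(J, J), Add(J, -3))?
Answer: Mul(Rational(-3, 524), Pow(2143, Rational(1, 2))) ≈ -0.26503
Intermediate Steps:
Function('v')(J) = Mul(2, J, Add(-3, J)) (Function('v')(J) = Mul(Mul(2, J), Add(-3, J)) = Mul(2, J, Add(-3, J)))
Function('Z')(G) = Add(64, Mul(7, G)) (Function('Z')(G) = Add(8, Add(Mul(7, G), Mul(2, Add(-1, -3), Add(-3, Add(-1, -3))))) = Add(8, Add(Mul(7, G), Mul(2, -4, Add(-3, -4)))) = Add(8, Add(Mul(7, G), Mul(2, -4, -7))) = Add(8, Add(Mul(7, G), 56)) = Add(8, Add(56, Mul(7, G))) = Add(64, Mul(7, G)))
Mul(Pow(Add(16393, 2894), Rational(1, 2)), Pow(Function('Z')(-84), -1)) = Mul(Pow(Add(16393, 2894), Rational(1, 2)), Pow(Add(64, Mul(7, -84)), -1)) = Mul(Pow(19287, Rational(1, 2)), Pow(Add(64, -588), -1)) = Mul(Mul(3, Pow(2143, Rational(1, 2))), Pow(-524, -1)) = Mul(Mul(3, Pow(2143, Rational(1, 2))), Rational(-1, 524)) = Mul(Rational(-3, 524), Pow(2143, Rational(1, 2)))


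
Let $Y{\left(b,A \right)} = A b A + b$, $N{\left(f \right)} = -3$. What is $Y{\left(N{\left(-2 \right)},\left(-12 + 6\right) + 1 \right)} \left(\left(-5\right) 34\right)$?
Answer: $13260$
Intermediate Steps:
$Y{\left(b,A \right)} = b + b A^{2}$ ($Y{\left(b,A \right)} = b A^{2} + b = b + b A^{2}$)
$Y{\left(N{\left(-2 \right)},\left(-12 + 6\right) + 1 \right)} \left(\left(-5\right) 34\right) = - 3 \left(1 + \left(\left(-12 + 6\right) + 1\right)^{2}\right) \left(\left(-5\right) 34\right) = - 3 \left(1 + \left(-6 + 1\right)^{2}\right) \left(-170\right) = - 3 \left(1 + \left(-5\right)^{2}\right) \left(-170\right) = - 3 \left(1 + 25\right) \left(-170\right) = \left(-3\right) 26 \left(-170\right) = \left(-78\right) \left(-170\right) = 13260$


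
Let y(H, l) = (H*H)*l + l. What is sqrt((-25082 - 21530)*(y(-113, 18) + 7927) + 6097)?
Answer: I*sqrt(11083721547) ≈ 1.0528e+5*I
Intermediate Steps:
y(H, l) = l + l*H**2 (y(H, l) = H**2*l + l = l*H**2 + l = l + l*H**2)
sqrt((-25082 - 21530)*(y(-113, 18) + 7927) + 6097) = sqrt((-25082 - 21530)*(18*(1 + (-113)**2) + 7927) + 6097) = sqrt(-46612*(18*(1 + 12769) + 7927) + 6097) = sqrt(-46612*(18*12770 + 7927) + 6097) = sqrt(-46612*(229860 + 7927) + 6097) = sqrt(-46612*237787 + 6097) = sqrt(-11083727644 + 6097) = sqrt(-11083721547) = I*sqrt(11083721547)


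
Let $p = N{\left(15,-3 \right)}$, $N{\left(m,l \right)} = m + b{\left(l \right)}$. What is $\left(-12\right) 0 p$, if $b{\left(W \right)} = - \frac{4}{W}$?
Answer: $0$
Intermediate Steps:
$N{\left(m,l \right)} = m - \frac{4}{l}$
$p = \frac{49}{3}$ ($p = 15 - \frac{4}{-3} = 15 - - \frac{4}{3} = 15 + \frac{4}{3} = \frac{49}{3} \approx 16.333$)
$\left(-12\right) 0 p = \left(-12\right) 0 \cdot \frac{49}{3} = 0 \cdot \frac{49}{3} = 0$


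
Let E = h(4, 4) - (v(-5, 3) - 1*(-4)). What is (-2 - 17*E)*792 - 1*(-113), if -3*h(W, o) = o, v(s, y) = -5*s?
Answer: 406937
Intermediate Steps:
h(W, o) = -o/3
E = -91/3 (E = -⅓*4 - (-5*(-5) - 1*(-4)) = -4/3 - (25 + 4) = -4/3 - 1*29 = -4/3 - 29 = -91/3 ≈ -30.333)
(-2 - 17*E)*792 - 1*(-113) = (-2 - 17*(-91/3))*792 - 1*(-113) = (-2 + 1547/3)*792 + 113 = (1541/3)*792 + 113 = 406824 + 113 = 406937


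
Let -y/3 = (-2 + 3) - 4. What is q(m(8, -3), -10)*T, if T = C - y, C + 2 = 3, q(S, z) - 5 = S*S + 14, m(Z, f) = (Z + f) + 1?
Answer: -440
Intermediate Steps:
m(Z, f) = 1 + Z + f
q(S, z) = 19 + S² (q(S, z) = 5 + (S*S + 14) = 5 + (S² + 14) = 5 + (14 + S²) = 19 + S²)
y = 9 (y = -3*((-2 + 3) - 4) = -3*(1 - 4) = -3*(-3) = 9)
C = 1 (C = -2 + 3 = 1)
T = -8 (T = 1 - 1*9 = 1 - 9 = -8)
q(m(8, -3), -10)*T = (19 + (1 + 8 - 3)²)*(-8) = (19 + 6²)*(-8) = (19 + 36)*(-8) = 55*(-8) = -440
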